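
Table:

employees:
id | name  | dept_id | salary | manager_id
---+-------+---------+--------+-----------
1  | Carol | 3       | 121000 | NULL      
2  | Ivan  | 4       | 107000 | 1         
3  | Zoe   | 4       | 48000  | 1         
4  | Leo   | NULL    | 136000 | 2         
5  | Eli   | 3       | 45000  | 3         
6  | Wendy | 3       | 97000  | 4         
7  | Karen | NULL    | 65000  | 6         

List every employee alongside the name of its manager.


This is a self-join: employees is joined to a second copy of itself, matching each row's manager_id to another row's id. Use LEFT JOIN so rows with manager_id=NULL are kept.
  - employee 1 (Carol): manager_id=NULL -> NULL
  - employee 2 (Ivan): manager_id=1 -> Carol
  - employee 3 (Zoe): manager_id=1 -> Carol
  - employee 4 (Leo): manager_id=2 -> Ivan
  - employee 5 (Eli): manager_id=3 -> Zoe
  - employee 6 (Wendy): manager_id=4 -> Leo
  - employee 7 (Karen): manager_id=6 -> Wendy

SQL:
SELECT a.name AS item, b.name AS manager
FROM employees a
LEFT JOIN employees b ON a.manager_id = b.id

Result:
item  | manager
------+--------
Carol | NULL   
Ivan  | Carol  
Zoe   | Carol  
Leo   | Ivan   
Eli   | Zoe    
Wendy | Leo    
Karen | Wendy  


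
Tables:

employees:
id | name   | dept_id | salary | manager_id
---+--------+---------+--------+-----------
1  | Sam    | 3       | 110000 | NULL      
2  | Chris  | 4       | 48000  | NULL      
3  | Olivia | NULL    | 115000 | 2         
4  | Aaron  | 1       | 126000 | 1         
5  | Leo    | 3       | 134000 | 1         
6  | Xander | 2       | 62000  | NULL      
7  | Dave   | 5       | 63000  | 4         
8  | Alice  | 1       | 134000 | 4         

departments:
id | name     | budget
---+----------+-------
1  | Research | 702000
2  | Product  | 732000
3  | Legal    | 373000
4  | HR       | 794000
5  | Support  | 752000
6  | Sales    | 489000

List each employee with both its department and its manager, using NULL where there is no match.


Two LEFT JOINs from the same base table employees: one to departments via dept_id, one to employees itself via manager_id. Both are LEFT so every employee is preserved.
Match against departments:
  - employee 1 (Sam): dept_id=3 -> matches Legal
  - employee 2 (Chris): dept_id=4 -> matches HR
  - employee 3 (Olivia): dept_id=NULL, no match -> kept with NULL
  - employee 4 (Aaron): dept_id=1 -> matches Research
  - employee 5 (Leo): dept_id=3 -> matches Legal
  - employee 6 (Xander): dept_id=2 -> matches Product
  - employee 7 (Dave): dept_id=5 -> matches Support
  - employee 8 (Alice): dept_id=1 -> matches Research
Match against employees (self):
  - employee 1 (Sam): manager_id=NULL -> NULL
  - employee 2 (Chris): manager_id=NULL -> NULL
  - employee 3 (Olivia): manager_id=2 -> Chris
  - employee 4 (Aaron): manager_id=1 -> Sam
  - employee 5 (Leo): manager_id=1 -> Sam
  - employee 6 (Xander): manager_id=NULL -> NULL
  - employee 7 (Dave): manager_id=4 -> Aaron
  - employee 8 (Alice): manager_id=4 -> Aaron

SQL:
SELECT a.name, b.name AS department, c.name AS manager
FROM employees a
LEFT JOIN departments b ON a.dept_id = b.id
LEFT JOIN employees c ON a.manager_id = c.id

Result:
name   | department | manager
-------+------------+--------
Sam    | Legal      | NULL   
Chris  | HR         | NULL   
Olivia | NULL       | Chris  
Aaron  | Research   | Sam    
Leo    | Legal      | Sam    
Xander | Product    | NULL   
Dave   | Support    | Aaron  
Alice  | Research   | Aaron  


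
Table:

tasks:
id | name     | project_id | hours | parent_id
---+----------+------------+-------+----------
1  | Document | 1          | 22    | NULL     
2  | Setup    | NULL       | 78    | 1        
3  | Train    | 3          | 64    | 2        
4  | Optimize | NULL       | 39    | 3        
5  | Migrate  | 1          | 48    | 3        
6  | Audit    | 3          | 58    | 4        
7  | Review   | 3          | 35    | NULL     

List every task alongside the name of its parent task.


This is a self-join: tasks is joined to a second copy of itself, matching each row's parent_id to another row's id. Use LEFT JOIN so rows with parent_id=NULL are kept.
  - task 1 (Document): parent_id=NULL -> NULL
  - task 2 (Setup): parent_id=1 -> Document
  - task 3 (Train): parent_id=2 -> Setup
  - task 4 (Optimize): parent_id=3 -> Train
  - task 5 (Migrate): parent_id=3 -> Train
  - task 6 (Audit): parent_id=4 -> Optimize
  - task 7 (Review): parent_id=NULL -> NULL

SQL:
SELECT a.name AS item, b.name AS parent
FROM tasks a
LEFT JOIN tasks b ON a.parent_id = b.id

Result:
item     | parent  
---------+---------
Document | NULL    
Setup    | Document
Train    | Setup   
Optimize | Train   
Migrate  | Train   
Audit    | Optimize
Review   | NULL    


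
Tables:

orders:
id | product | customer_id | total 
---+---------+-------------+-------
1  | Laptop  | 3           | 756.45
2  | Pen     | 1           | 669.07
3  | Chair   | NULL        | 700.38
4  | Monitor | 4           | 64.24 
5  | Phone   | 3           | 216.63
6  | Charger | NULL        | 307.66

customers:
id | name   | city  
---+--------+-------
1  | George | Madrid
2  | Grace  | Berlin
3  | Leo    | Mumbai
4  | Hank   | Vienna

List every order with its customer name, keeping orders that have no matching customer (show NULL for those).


LEFT JOIN keeps every row from orders (the left table); where customer_id has no match in customers, the customer columns become NULL. Walk through each order:
  - order 1 (Laptop): customer_id=3 -> matches Leo
  - order 2 (Pen): customer_id=1 -> matches George
  - order 3 (Chair): customer_id=NULL, no match -> kept with NULL
  - order 4 (Monitor): customer_id=4 -> matches Hank
  - order 5 (Phone): customer_id=3 -> matches Leo
  - order 6 (Charger): customer_id=NULL, no match -> kept with NULL
All 6 rows appear; 2 have NULL customer.

SQL:
SELECT a.product, b.name AS customer
FROM orders a
LEFT JOIN customers b ON a.customer_id = b.id

Result:
product | customer
--------+---------
Laptop  | Leo     
Pen     | George  
Chair   | NULL    
Monitor | Hank    
Phone   | Leo     
Charger | NULL    


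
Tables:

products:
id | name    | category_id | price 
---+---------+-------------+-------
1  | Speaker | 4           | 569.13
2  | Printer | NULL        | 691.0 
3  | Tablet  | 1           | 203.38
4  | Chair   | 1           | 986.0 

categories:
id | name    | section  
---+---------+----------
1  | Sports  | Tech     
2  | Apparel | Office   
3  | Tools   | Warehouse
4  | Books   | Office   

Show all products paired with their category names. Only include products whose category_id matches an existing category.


INNER JOIN keeps only products rows whose category_id matches an id in categories. Walk through each product:
  - product 1 (Speaker): category_id=4 -> matches Books
  - product 2 (Printer): category_id=NULL, no match -> dropped
  - product 3 (Tablet): category_id=1 -> matches Sports
  - product 4 (Chair): category_id=1 -> matches Sports
So 1 of 4 rows is dropped.

SQL:
SELECT a.name, b.name AS category
FROM products a
INNER JOIN categories b ON a.category_id = b.id

Result:
name    | category
--------+---------
Speaker | Books   
Tablet  | Sports  
Chair   | Sports  


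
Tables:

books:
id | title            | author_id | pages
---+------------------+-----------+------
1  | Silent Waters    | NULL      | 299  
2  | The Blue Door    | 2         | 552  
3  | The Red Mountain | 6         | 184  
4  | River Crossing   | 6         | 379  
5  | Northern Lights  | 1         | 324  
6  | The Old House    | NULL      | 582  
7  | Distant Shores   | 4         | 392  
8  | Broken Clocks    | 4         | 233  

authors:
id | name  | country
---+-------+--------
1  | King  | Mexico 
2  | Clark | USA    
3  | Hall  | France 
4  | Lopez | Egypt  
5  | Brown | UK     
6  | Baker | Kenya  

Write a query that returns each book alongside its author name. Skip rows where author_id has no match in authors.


INNER JOIN keeps only books rows whose author_id matches an id in authors. Walk through each book:
  - book 1 (Silent Waters): author_id=NULL, no match -> dropped
  - book 2 (The Blue Door): author_id=2 -> matches Clark
  - book 3 (The Red Mountain): author_id=6 -> matches Baker
  - book 4 (River Crossing): author_id=6 -> matches Baker
  - book 5 (Northern Lights): author_id=1 -> matches King
  - book 6 (The Old House): author_id=NULL, no match -> dropped
  - book 7 (Distant Shores): author_id=4 -> matches Lopez
  - book 8 (Broken Clocks): author_id=4 -> matches Lopez
So 2 of 8 rows are dropped.

SQL:
SELECT a.title, b.name AS author
FROM books a
INNER JOIN authors b ON a.author_id = b.id

Result:
title            | author
-----------------+-------
The Blue Door    | Clark 
The Red Mountain | Baker 
River Crossing   | Baker 
Northern Lights  | King  
Distant Shores   | Lopez 
Broken Clocks    | Lopez 


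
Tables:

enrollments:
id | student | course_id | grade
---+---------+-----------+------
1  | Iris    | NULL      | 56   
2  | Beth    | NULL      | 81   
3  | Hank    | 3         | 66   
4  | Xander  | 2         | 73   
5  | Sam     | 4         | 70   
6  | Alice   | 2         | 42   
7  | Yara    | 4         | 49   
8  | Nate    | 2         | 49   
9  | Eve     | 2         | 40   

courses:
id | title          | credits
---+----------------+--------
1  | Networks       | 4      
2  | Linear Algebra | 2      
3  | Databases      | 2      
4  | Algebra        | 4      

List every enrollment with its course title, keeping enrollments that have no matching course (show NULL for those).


LEFT JOIN keeps every row from enrollments (the left table); where course_id has no match in courses, the course columns become NULL. Walk through each enrollment:
  - enrollment 1 (Iris): course_id=NULL, no match -> kept with NULL
  - enrollment 2 (Beth): course_id=NULL, no match -> kept with NULL
  - enrollment 3 (Hank): course_id=3 -> matches Databases
  - enrollment 4 (Xander): course_id=2 -> matches Linear Algebra
  - enrollment 5 (Sam): course_id=4 -> matches Algebra
  - enrollment 6 (Alice): course_id=2 -> matches Linear Algebra
  - enrollment 7 (Yara): course_id=4 -> matches Algebra
  - enrollment 8 (Nate): course_id=2 -> matches Linear Algebra
  - enrollment 9 (Eve): course_id=2 -> matches Linear Algebra
All 9 rows appear; 2 have NULL course.

SQL:
SELECT a.student, b.title AS course
FROM enrollments a
LEFT JOIN courses b ON a.course_id = b.id

Result:
student | course        
--------+---------------
Iris    | NULL          
Beth    | NULL          
Hank    | Databases     
Xander  | Linear Algebra
Sam     | Algebra       
Alice   | Linear Algebra
Yara    | Algebra       
Nate    | Linear Algebra
Eve     | Linear Algebra


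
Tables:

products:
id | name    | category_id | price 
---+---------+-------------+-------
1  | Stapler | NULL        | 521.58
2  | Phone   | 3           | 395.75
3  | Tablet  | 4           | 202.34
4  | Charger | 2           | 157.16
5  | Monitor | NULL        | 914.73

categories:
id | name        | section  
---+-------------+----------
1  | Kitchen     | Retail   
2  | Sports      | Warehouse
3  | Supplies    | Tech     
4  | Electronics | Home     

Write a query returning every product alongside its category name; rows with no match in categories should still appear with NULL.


LEFT JOIN keeps every row from products (the left table); where category_id has no match in categories, the category columns become NULL. Walk through each product:
  - product 1 (Stapler): category_id=NULL, no match -> kept with NULL
  - product 2 (Phone): category_id=3 -> matches Supplies
  - product 3 (Tablet): category_id=4 -> matches Electronics
  - product 4 (Charger): category_id=2 -> matches Sports
  - product 5 (Monitor): category_id=NULL, no match -> kept with NULL
All 5 rows appear; 2 have NULL category.

SQL:
SELECT a.name, b.name AS category
FROM products a
LEFT JOIN categories b ON a.category_id = b.id

Result:
name    | category   
--------+------------
Stapler | NULL       
Phone   | Supplies   
Tablet  | Electronics
Charger | Sports     
Monitor | NULL       


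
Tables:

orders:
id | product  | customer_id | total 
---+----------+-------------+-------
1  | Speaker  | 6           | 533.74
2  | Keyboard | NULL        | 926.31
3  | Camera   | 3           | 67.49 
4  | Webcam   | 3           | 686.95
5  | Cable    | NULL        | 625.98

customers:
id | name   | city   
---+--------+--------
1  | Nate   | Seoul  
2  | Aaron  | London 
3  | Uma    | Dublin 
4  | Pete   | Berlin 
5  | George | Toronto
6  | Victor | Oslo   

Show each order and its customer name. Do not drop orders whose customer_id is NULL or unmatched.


LEFT JOIN keeps every row from orders (the left table); where customer_id has no match in customers, the customer columns become NULL. Walk through each order:
  - order 1 (Speaker): customer_id=6 -> matches Victor
  - order 2 (Keyboard): customer_id=NULL, no match -> kept with NULL
  - order 3 (Camera): customer_id=3 -> matches Uma
  - order 4 (Webcam): customer_id=3 -> matches Uma
  - order 5 (Cable): customer_id=NULL, no match -> kept with NULL
All 5 rows appear; 2 have NULL customer.

SQL:
SELECT a.product, b.name AS customer
FROM orders a
LEFT JOIN customers b ON a.customer_id = b.id

Result:
product  | customer
---------+---------
Speaker  | Victor  
Keyboard | NULL    
Camera   | Uma     
Webcam   | Uma     
Cable    | NULL    


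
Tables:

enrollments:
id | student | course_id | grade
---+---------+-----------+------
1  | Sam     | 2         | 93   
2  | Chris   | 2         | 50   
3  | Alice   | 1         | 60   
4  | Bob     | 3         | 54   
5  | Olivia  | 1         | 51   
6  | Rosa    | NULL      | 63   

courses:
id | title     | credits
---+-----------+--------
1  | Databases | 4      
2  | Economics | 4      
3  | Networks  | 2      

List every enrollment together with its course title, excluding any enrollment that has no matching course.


INNER JOIN keeps only enrollments rows whose course_id matches an id in courses. Walk through each enrollment:
  - enrollment 1 (Sam): course_id=2 -> matches Economics
  - enrollment 2 (Chris): course_id=2 -> matches Economics
  - enrollment 3 (Alice): course_id=1 -> matches Databases
  - enrollment 4 (Bob): course_id=3 -> matches Networks
  - enrollment 5 (Olivia): course_id=1 -> matches Databases
  - enrollment 6 (Rosa): course_id=NULL, no match -> dropped
So 1 of 6 rows is dropped.

SQL:
SELECT a.student, b.title AS course
FROM enrollments a
INNER JOIN courses b ON a.course_id = b.id

Result:
student | course   
--------+----------
Sam     | Economics
Chris   | Economics
Alice   | Databases
Bob     | Networks 
Olivia  | Databases


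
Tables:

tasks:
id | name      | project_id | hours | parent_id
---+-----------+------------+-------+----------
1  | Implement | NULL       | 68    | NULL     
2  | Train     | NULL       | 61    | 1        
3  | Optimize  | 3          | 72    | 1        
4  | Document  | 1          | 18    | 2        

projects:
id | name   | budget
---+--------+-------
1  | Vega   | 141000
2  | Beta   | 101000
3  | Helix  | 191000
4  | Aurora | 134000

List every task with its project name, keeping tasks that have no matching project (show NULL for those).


LEFT JOIN keeps every row from tasks (the left table); where project_id has no match in projects, the project columns become NULL. Walk through each task:
  - task 1 (Implement): project_id=NULL, no match -> kept with NULL
  - task 2 (Train): project_id=NULL, no match -> kept with NULL
  - task 3 (Optimize): project_id=3 -> matches Helix
  - task 4 (Document): project_id=1 -> matches Vega
All 4 rows appear; 2 have NULL project.

SQL:
SELECT a.name, b.name AS project
FROM tasks a
LEFT JOIN projects b ON a.project_id = b.id

Result:
name      | project
----------+--------
Implement | NULL   
Train     | NULL   
Optimize  | Helix  
Document  | Vega   


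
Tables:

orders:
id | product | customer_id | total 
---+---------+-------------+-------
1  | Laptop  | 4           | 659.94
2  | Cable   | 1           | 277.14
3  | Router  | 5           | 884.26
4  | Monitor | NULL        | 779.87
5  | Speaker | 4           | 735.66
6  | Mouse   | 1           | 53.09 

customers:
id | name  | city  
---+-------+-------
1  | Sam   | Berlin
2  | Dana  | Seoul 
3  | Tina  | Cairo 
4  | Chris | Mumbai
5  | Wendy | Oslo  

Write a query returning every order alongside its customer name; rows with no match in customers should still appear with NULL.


LEFT JOIN keeps every row from orders (the left table); where customer_id has no match in customers, the customer columns become NULL. Walk through each order:
  - order 1 (Laptop): customer_id=4 -> matches Chris
  - order 2 (Cable): customer_id=1 -> matches Sam
  - order 3 (Router): customer_id=5 -> matches Wendy
  - order 4 (Monitor): customer_id=NULL, no match -> kept with NULL
  - order 5 (Speaker): customer_id=4 -> matches Chris
  - order 6 (Mouse): customer_id=1 -> matches Sam
All 6 rows appear; 1 has NULL customer.

SQL:
SELECT a.product, b.name AS customer
FROM orders a
LEFT JOIN customers b ON a.customer_id = b.id

Result:
product | customer
--------+---------
Laptop  | Chris   
Cable   | Sam     
Router  | Wendy   
Monitor | NULL    
Speaker | Chris   
Mouse   | Sam     


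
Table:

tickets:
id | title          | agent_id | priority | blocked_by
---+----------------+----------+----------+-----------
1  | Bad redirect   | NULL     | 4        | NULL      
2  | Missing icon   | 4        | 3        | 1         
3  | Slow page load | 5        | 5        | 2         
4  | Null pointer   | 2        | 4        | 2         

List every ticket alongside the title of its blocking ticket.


This is a self-join: tickets is joined to a second copy of itself, matching each row's blocked_by to another row's id. Use LEFT JOIN so rows with blocked_by=NULL are kept.
  - ticket 1 (Bad redirect): blocked_by=NULL -> NULL
  - ticket 2 (Missing icon): blocked_by=1 -> Bad redirect
  - ticket 3 (Slow page load): blocked_by=2 -> Missing icon
  - ticket 4 (Null pointer): blocked_by=2 -> Missing icon

SQL:
SELECT a.title AS item, b.title AS blocked_by
FROM tickets a
LEFT JOIN tickets b ON a.blocked_by = b.id

Result:
item           | blocked_by  
---------------+-------------
Bad redirect   | NULL        
Missing icon   | Bad redirect
Slow page load | Missing icon
Null pointer   | Missing icon


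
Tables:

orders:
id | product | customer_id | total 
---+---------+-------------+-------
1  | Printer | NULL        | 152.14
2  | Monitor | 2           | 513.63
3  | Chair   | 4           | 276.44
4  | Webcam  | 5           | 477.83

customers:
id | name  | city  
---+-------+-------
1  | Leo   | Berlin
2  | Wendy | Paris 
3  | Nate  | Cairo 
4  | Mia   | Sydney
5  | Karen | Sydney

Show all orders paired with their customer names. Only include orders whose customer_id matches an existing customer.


INNER JOIN keeps only orders rows whose customer_id matches an id in customers. Walk through each order:
  - order 1 (Printer): customer_id=NULL, no match -> dropped
  - order 2 (Monitor): customer_id=2 -> matches Wendy
  - order 3 (Chair): customer_id=4 -> matches Mia
  - order 4 (Webcam): customer_id=5 -> matches Karen
So 1 of 4 rows is dropped.

SQL:
SELECT a.product, b.name AS customer
FROM orders a
INNER JOIN customers b ON a.customer_id = b.id

Result:
product | customer
--------+---------
Monitor | Wendy   
Chair   | Mia     
Webcam  | Karen   


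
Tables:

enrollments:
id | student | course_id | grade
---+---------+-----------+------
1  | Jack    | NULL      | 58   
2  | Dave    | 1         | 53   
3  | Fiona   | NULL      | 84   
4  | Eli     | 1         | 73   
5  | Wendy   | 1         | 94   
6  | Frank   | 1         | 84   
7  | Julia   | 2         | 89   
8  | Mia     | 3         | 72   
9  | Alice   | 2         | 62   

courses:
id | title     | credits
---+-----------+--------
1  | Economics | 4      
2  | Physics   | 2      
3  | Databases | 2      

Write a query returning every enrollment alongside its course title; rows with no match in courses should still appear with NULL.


LEFT JOIN keeps every row from enrollments (the left table); where course_id has no match in courses, the course columns become NULL. Walk through each enrollment:
  - enrollment 1 (Jack): course_id=NULL, no match -> kept with NULL
  - enrollment 2 (Dave): course_id=1 -> matches Economics
  - enrollment 3 (Fiona): course_id=NULL, no match -> kept with NULL
  - enrollment 4 (Eli): course_id=1 -> matches Economics
  - enrollment 5 (Wendy): course_id=1 -> matches Economics
  - enrollment 6 (Frank): course_id=1 -> matches Economics
  - enrollment 7 (Julia): course_id=2 -> matches Physics
  - enrollment 8 (Mia): course_id=3 -> matches Databases
  - enrollment 9 (Alice): course_id=2 -> matches Physics
All 9 rows appear; 2 have NULL course.

SQL:
SELECT a.student, b.title AS course
FROM enrollments a
LEFT JOIN courses b ON a.course_id = b.id

Result:
student | course   
--------+----------
Jack    | NULL     
Dave    | Economics
Fiona   | NULL     
Eli     | Economics
Wendy   | Economics
Frank   | Economics
Julia   | Physics  
Mia     | Databases
Alice   | Physics  


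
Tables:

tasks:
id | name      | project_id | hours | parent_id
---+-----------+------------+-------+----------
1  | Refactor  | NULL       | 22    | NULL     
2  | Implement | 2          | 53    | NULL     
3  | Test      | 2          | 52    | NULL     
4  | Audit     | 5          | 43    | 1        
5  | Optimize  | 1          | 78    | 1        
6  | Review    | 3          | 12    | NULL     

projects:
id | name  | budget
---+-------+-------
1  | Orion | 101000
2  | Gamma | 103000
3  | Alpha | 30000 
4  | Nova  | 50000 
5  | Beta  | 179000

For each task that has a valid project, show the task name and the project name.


INNER JOIN keeps only tasks rows whose project_id matches an id in projects. Walk through each task:
  - task 1 (Refactor): project_id=NULL, no match -> dropped
  - task 2 (Implement): project_id=2 -> matches Gamma
  - task 3 (Test): project_id=2 -> matches Gamma
  - task 4 (Audit): project_id=5 -> matches Beta
  - task 5 (Optimize): project_id=1 -> matches Orion
  - task 6 (Review): project_id=3 -> matches Alpha
So 1 of 6 rows is dropped.

SQL:
SELECT a.name, b.name AS project
FROM tasks a
INNER JOIN projects b ON a.project_id = b.id

Result:
name      | project
----------+--------
Implement | Gamma  
Test      | Gamma  
Audit     | Beta   
Optimize  | Orion  
Review    | Alpha  


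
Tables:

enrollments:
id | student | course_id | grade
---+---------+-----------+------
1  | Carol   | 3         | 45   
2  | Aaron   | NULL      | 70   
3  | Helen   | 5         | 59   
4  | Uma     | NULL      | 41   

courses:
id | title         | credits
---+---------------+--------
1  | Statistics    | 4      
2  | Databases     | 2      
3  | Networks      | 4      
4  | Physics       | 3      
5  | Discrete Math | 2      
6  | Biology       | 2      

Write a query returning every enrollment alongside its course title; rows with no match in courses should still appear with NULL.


LEFT JOIN keeps every row from enrollments (the left table); where course_id has no match in courses, the course columns become NULL. Walk through each enrollment:
  - enrollment 1 (Carol): course_id=3 -> matches Networks
  - enrollment 2 (Aaron): course_id=NULL, no match -> kept with NULL
  - enrollment 3 (Helen): course_id=5 -> matches Discrete Math
  - enrollment 4 (Uma): course_id=NULL, no match -> kept with NULL
All 4 rows appear; 2 have NULL course.

SQL:
SELECT a.student, b.title AS course
FROM enrollments a
LEFT JOIN courses b ON a.course_id = b.id

Result:
student | course       
--------+--------------
Carol   | Networks     
Aaron   | NULL         
Helen   | Discrete Math
Uma     | NULL         


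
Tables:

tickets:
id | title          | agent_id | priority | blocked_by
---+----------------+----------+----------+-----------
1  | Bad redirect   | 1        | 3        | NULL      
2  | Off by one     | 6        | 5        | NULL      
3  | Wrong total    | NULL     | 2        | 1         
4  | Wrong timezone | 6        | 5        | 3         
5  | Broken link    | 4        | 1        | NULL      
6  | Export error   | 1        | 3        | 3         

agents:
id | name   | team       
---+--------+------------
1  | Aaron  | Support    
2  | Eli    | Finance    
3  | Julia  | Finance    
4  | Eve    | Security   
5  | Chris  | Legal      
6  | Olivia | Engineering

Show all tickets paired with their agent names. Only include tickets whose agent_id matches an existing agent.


INNER JOIN keeps only tickets rows whose agent_id matches an id in agents. Walk through each ticket:
  - ticket 1 (Bad redirect): agent_id=1 -> matches Aaron
  - ticket 2 (Off by one): agent_id=6 -> matches Olivia
  - ticket 3 (Wrong total): agent_id=NULL, no match -> dropped
  - ticket 4 (Wrong timezone): agent_id=6 -> matches Olivia
  - ticket 5 (Broken link): agent_id=4 -> matches Eve
  - ticket 6 (Export error): agent_id=1 -> matches Aaron
So 1 of 6 rows is dropped.

SQL:
SELECT a.title, b.name AS agent
FROM tickets a
INNER JOIN agents b ON a.agent_id = b.id

Result:
title          | agent 
---------------+-------
Bad redirect   | Aaron 
Off by one     | Olivia
Wrong timezone | Olivia
Broken link    | Eve   
Export error   | Aaron 


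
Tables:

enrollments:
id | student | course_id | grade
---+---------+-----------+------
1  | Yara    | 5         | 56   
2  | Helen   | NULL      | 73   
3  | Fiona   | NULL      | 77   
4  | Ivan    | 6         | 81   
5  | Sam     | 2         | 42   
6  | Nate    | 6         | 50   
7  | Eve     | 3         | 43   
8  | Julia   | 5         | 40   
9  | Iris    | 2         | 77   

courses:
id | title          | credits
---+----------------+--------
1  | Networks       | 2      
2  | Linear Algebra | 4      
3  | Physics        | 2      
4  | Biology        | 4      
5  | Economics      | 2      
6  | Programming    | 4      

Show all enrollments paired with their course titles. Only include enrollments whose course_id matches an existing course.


INNER JOIN keeps only enrollments rows whose course_id matches an id in courses. Walk through each enrollment:
  - enrollment 1 (Yara): course_id=5 -> matches Economics
  - enrollment 2 (Helen): course_id=NULL, no match -> dropped
  - enrollment 3 (Fiona): course_id=NULL, no match -> dropped
  - enrollment 4 (Ivan): course_id=6 -> matches Programming
  - enrollment 5 (Sam): course_id=2 -> matches Linear Algebra
  - enrollment 6 (Nate): course_id=6 -> matches Programming
  - enrollment 7 (Eve): course_id=3 -> matches Physics
  - enrollment 8 (Julia): course_id=5 -> matches Economics
  - enrollment 9 (Iris): course_id=2 -> matches Linear Algebra
So 2 of 9 rows are dropped.

SQL:
SELECT a.student, b.title AS course
FROM enrollments a
INNER JOIN courses b ON a.course_id = b.id

Result:
student | course        
--------+---------------
Yara    | Economics     
Ivan    | Programming   
Sam     | Linear Algebra
Nate    | Programming   
Eve     | Physics       
Julia   | Economics     
Iris    | Linear Algebra


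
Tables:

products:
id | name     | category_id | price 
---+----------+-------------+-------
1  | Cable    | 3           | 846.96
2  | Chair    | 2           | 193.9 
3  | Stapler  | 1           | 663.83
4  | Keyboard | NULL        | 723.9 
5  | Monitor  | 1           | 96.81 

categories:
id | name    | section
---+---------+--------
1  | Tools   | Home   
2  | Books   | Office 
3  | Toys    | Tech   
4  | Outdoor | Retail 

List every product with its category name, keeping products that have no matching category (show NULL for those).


LEFT JOIN keeps every row from products (the left table); where category_id has no match in categories, the category columns become NULL. Walk through each product:
  - product 1 (Cable): category_id=3 -> matches Toys
  - product 2 (Chair): category_id=2 -> matches Books
  - product 3 (Stapler): category_id=1 -> matches Tools
  - product 4 (Keyboard): category_id=NULL, no match -> kept with NULL
  - product 5 (Monitor): category_id=1 -> matches Tools
All 5 rows appear; 1 has NULL category.

SQL:
SELECT a.name, b.name AS category
FROM products a
LEFT JOIN categories b ON a.category_id = b.id

Result:
name     | category
---------+---------
Cable    | Toys    
Chair    | Books   
Stapler  | Tools   
Keyboard | NULL    
Monitor  | Tools   


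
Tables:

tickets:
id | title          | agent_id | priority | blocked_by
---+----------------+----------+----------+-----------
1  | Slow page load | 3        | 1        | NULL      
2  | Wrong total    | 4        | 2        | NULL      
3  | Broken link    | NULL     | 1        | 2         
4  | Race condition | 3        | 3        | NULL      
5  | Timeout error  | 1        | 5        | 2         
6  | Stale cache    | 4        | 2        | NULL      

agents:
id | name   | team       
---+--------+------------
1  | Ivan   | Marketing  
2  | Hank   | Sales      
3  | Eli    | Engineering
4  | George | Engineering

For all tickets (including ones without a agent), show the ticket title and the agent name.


LEFT JOIN keeps every row from tickets (the left table); where agent_id has no match in agents, the agent columns become NULL. Walk through each ticket:
  - ticket 1 (Slow page load): agent_id=3 -> matches Eli
  - ticket 2 (Wrong total): agent_id=4 -> matches George
  - ticket 3 (Broken link): agent_id=NULL, no match -> kept with NULL
  - ticket 4 (Race condition): agent_id=3 -> matches Eli
  - ticket 5 (Timeout error): agent_id=1 -> matches Ivan
  - ticket 6 (Stale cache): agent_id=4 -> matches George
All 6 rows appear; 1 has NULL agent.

SQL:
SELECT a.title, b.name AS agent
FROM tickets a
LEFT JOIN agents b ON a.agent_id = b.id

Result:
title          | agent 
---------------+-------
Slow page load | Eli   
Wrong total    | George
Broken link    | NULL  
Race condition | Eli   
Timeout error  | Ivan  
Stale cache    | George


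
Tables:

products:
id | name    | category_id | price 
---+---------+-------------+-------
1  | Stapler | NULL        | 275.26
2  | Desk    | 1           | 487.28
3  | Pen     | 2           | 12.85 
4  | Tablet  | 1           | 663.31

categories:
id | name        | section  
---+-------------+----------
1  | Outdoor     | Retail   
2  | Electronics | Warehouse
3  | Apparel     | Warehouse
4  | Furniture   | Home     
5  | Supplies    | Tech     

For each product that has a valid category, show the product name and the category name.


INNER JOIN keeps only products rows whose category_id matches an id in categories. Walk through each product:
  - product 1 (Stapler): category_id=NULL, no match -> dropped
  - product 2 (Desk): category_id=1 -> matches Outdoor
  - product 3 (Pen): category_id=2 -> matches Electronics
  - product 4 (Tablet): category_id=1 -> matches Outdoor
So 1 of 4 rows is dropped.

SQL:
SELECT a.name, b.name AS category
FROM products a
INNER JOIN categories b ON a.category_id = b.id

Result:
name   | category   
-------+------------
Desk   | Outdoor    
Pen    | Electronics
Tablet | Outdoor    


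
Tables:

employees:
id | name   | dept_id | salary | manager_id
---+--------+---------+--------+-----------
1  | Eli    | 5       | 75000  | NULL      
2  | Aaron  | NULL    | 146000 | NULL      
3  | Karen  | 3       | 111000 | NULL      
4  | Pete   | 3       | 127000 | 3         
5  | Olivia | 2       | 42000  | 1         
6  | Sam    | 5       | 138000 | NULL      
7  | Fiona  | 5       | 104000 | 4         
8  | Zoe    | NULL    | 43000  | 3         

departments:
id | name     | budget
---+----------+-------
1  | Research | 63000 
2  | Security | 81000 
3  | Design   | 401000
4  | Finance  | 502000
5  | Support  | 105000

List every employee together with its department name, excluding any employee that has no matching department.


INNER JOIN keeps only employees rows whose dept_id matches an id in departments. Walk through each employee:
  - employee 1 (Eli): dept_id=5 -> matches Support
  - employee 2 (Aaron): dept_id=NULL, no match -> dropped
  - employee 3 (Karen): dept_id=3 -> matches Design
  - employee 4 (Pete): dept_id=3 -> matches Design
  - employee 5 (Olivia): dept_id=2 -> matches Security
  - employee 6 (Sam): dept_id=5 -> matches Support
  - employee 7 (Fiona): dept_id=5 -> matches Support
  - employee 8 (Zoe): dept_id=NULL, no match -> dropped
So 2 of 8 rows are dropped.

SQL:
SELECT a.name, b.name AS department
FROM employees a
INNER JOIN departments b ON a.dept_id = b.id

Result:
name   | department
-------+-----------
Eli    | Support   
Karen  | Design    
Pete   | Design    
Olivia | Security  
Sam    | Support   
Fiona  | Support   


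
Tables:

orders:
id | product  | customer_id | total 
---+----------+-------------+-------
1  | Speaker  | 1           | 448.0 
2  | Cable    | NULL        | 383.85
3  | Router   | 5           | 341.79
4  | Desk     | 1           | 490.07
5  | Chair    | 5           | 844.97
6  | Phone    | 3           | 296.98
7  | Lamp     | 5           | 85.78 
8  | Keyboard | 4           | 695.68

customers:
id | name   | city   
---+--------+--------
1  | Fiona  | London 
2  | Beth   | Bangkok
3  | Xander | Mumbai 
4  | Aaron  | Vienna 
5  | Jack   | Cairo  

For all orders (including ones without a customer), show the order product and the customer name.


LEFT JOIN keeps every row from orders (the left table); where customer_id has no match in customers, the customer columns become NULL. Walk through each order:
  - order 1 (Speaker): customer_id=1 -> matches Fiona
  - order 2 (Cable): customer_id=NULL, no match -> kept with NULL
  - order 3 (Router): customer_id=5 -> matches Jack
  - order 4 (Desk): customer_id=1 -> matches Fiona
  - order 5 (Chair): customer_id=5 -> matches Jack
  - order 6 (Phone): customer_id=3 -> matches Xander
  - order 7 (Lamp): customer_id=5 -> matches Jack
  - order 8 (Keyboard): customer_id=4 -> matches Aaron
All 8 rows appear; 1 has NULL customer.

SQL:
SELECT a.product, b.name AS customer
FROM orders a
LEFT JOIN customers b ON a.customer_id = b.id

Result:
product  | customer
---------+---------
Speaker  | Fiona   
Cable    | NULL    
Router   | Jack    
Desk     | Fiona   
Chair    | Jack    
Phone    | Xander  
Lamp     | Jack    
Keyboard | Aaron   


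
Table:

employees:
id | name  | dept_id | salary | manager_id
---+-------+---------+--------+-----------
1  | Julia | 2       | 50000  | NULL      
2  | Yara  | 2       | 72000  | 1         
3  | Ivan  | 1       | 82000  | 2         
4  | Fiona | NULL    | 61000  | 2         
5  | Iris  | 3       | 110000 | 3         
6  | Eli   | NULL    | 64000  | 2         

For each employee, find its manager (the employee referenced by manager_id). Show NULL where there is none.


This is a self-join: employees is joined to a second copy of itself, matching each row's manager_id to another row's id. Use LEFT JOIN so rows with manager_id=NULL are kept.
  - employee 1 (Julia): manager_id=NULL -> NULL
  - employee 2 (Yara): manager_id=1 -> Julia
  - employee 3 (Ivan): manager_id=2 -> Yara
  - employee 4 (Fiona): manager_id=2 -> Yara
  - employee 5 (Iris): manager_id=3 -> Ivan
  - employee 6 (Eli): manager_id=2 -> Yara

SQL:
SELECT a.name AS item, b.name AS manager
FROM employees a
LEFT JOIN employees b ON a.manager_id = b.id

Result:
item  | manager
------+--------
Julia | NULL   
Yara  | Julia  
Ivan  | Yara   
Fiona | Yara   
Iris  | Ivan   
Eli   | Yara   


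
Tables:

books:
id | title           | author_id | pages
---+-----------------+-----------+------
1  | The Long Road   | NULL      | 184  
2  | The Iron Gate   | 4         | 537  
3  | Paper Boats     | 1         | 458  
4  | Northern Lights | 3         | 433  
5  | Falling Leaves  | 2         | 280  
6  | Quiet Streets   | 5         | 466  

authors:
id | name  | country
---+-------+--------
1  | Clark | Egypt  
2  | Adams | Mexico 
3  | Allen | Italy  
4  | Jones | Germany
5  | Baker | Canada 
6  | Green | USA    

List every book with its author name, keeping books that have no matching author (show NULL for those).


LEFT JOIN keeps every row from books (the left table); where author_id has no match in authors, the author columns become NULL. Walk through each book:
  - book 1 (The Long Road): author_id=NULL, no match -> kept with NULL
  - book 2 (The Iron Gate): author_id=4 -> matches Jones
  - book 3 (Paper Boats): author_id=1 -> matches Clark
  - book 4 (Northern Lights): author_id=3 -> matches Allen
  - book 5 (Falling Leaves): author_id=2 -> matches Adams
  - book 6 (Quiet Streets): author_id=5 -> matches Baker
All 6 rows appear; 1 has NULL author.

SQL:
SELECT a.title, b.name AS author
FROM books a
LEFT JOIN authors b ON a.author_id = b.id

Result:
title           | author
----------------+-------
The Long Road   | NULL  
The Iron Gate   | Jones 
Paper Boats     | Clark 
Northern Lights | Allen 
Falling Leaves  | Adams 
Quiet Streets   | Baker 


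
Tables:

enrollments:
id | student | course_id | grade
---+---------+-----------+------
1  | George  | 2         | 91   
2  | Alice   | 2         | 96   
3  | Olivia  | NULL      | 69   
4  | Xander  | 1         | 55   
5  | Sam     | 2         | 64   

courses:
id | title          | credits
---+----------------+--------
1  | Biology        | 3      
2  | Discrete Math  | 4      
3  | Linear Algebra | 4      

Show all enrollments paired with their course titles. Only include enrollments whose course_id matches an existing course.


INNER JOIN keeps only enrollments rows whose course_id matches an id in courses. Walk through each enrollment:
  - enrollment 1 (George): course_id=2 -> matches Discrete Math
  - enrollment 2 (Alice): course_id=2 -> matches Discrete Math
  - enrollment 3 (Olivia): course_id=NULL, no match -> dropped
  - enrollment 4 (Xander): course_id=1 -> matches Biology
  - enrollment 5 (Sam): course_id=2 -> matches Discrete Math
So 1 of 5 rows is dropped.

SQL:
SELECT a.student, b.title AS course
FROM enrollments a
INNER JOIN courses b ON a.course_id = b.id

Result:
student | course       
--------+--------------
George  | Discrete Math
Alice   | Discrete Math
Xander  | Biology      
Sam     | Discrete Math


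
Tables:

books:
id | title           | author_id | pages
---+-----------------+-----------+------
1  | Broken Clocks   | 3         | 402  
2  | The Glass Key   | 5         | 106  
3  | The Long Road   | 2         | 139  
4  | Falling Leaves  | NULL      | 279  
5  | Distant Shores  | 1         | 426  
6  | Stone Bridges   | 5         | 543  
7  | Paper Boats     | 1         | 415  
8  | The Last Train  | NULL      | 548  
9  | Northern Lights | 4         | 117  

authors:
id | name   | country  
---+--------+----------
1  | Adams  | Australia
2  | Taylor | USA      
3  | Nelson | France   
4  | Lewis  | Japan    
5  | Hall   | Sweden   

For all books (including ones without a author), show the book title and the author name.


LEFT JOIN keeps every row from books (the left table); where author_id has no match in authors, the author columns become NULL. Walk through each book:
  - book 1 (Broken Clocks): author_id=3 -> matches Nelson
  - book 2 (The Glass Key): author_id=5 -> matches Hall
  - book 3 (The Long Road): author_id=2 -> matches Taylor
  - book 4 (Falling Leaves): author_id=NULL, no match -> kept with NULL
  - book 5 (Distant Shores): author_id=1 -> matches Adams
  - book 6 (Stone Bridges): author_id=5 -> matches Hall
  - book 7 (Paper Boats): author_id=1 -> matches Adams
  - book 8 (The Last Train): author_id=NULL, no match -> kept with NULL
  - book 9 (Northern Lights): author_id=4 -> matches Lewis
All 9 rows appear; 2 have NULL author.

SQL:
SELECT a.title, b.name AS author
FROM books a
LEFT JOIN authors b ON a.author_id = b.id

Result:
title           | author
----------------+-------
Broken Clocks   | Nelson
The Glass Key   | Hall  
The Long Road   | Taylor
Falling Leaves  | NULL  
Distant Shores  | Adams 
Stone Bridges   | Hall  
Paper Boats     | Adams 
The Last Train  | NULL  
Northern Lights | Lewis 


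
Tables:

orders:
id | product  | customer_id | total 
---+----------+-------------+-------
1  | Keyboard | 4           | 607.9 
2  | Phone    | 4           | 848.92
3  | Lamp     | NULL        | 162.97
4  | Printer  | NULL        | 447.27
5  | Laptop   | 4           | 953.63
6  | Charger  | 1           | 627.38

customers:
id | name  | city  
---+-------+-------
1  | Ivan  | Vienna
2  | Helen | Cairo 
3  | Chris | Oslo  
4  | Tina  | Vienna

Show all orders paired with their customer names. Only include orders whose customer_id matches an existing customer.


INNER JOIN keeps only orders rows whose customer_id matches an id in customers. Walk through each order:
  - order 1 (Keyboard): customer_id=4 -> matches Tina
  - order 2 (Phone): customer_id=4 -> matches Tina
  - order 3 (Lamp): customer_id=NULL, no match -> dropped
  - order 4 (Printer): customer_id=NULL, no match -> dropped
  - order 5 (Laptop): customer_id=4 -> matches Tina
  - order 6 (Charger): customer_id=1 -> matches Ivan
So 2 of 6 rows are dropped.

SQL:
SELECT a.product, b.name AS customer
FROM orders a
INNER JOIN customers b ON a.customer_id = b.id

Result:
product  | customer
---------+---------
Keyboard | Tina    
Phone    | Tina    
Laptop   | Tina    
Charger  | Ivan    
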